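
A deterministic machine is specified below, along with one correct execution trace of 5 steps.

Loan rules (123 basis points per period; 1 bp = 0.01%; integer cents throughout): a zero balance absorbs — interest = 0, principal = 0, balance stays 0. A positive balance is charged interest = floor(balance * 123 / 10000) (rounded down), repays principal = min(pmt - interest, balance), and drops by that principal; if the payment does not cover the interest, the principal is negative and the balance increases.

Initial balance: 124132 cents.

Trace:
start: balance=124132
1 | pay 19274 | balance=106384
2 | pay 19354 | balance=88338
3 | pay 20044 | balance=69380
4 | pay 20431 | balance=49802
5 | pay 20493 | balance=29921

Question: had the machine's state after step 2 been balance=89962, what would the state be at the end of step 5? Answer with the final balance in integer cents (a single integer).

31606

state after step 2 := balance=89962
3 | pay 20044 | balance=71024
4 | pay 20431 | balance=51466
5 | pay 20493 | balance=31606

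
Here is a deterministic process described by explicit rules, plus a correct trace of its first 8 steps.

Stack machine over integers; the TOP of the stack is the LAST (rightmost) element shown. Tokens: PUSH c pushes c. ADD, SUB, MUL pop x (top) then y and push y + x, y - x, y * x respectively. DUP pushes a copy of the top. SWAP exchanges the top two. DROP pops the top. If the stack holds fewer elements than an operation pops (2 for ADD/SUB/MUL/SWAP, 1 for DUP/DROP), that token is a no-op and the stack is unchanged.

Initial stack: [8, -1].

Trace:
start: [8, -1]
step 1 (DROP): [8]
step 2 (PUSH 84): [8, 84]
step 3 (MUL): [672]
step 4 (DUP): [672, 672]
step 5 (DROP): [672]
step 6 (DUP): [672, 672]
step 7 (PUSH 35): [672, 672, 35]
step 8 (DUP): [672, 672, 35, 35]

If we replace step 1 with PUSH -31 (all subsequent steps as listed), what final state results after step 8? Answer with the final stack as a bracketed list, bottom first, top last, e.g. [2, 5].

(re-executing from step 1 with the substitution; state before step 1: [8, -1])
step 1 (PUSH -31): [8, -1, -31]
step 2 (PUSH 84): [8, -1, -31, 84]
step 3 (MUL): [8, -1, -2604]
step 4 (DUP): [8, -1, -2604, -2604]
step 5 (DROP): [8, -1, -2604]
step 6 (DUP): [8, -1, -2604, -2604]
step 7 (PUSH 35): [8, -1, -2604, -2604, 35]
step 8 (DUP): [8, -1, -2604, -2604, 35, 35]

[8, -1, -2604, -2604, 35, 35]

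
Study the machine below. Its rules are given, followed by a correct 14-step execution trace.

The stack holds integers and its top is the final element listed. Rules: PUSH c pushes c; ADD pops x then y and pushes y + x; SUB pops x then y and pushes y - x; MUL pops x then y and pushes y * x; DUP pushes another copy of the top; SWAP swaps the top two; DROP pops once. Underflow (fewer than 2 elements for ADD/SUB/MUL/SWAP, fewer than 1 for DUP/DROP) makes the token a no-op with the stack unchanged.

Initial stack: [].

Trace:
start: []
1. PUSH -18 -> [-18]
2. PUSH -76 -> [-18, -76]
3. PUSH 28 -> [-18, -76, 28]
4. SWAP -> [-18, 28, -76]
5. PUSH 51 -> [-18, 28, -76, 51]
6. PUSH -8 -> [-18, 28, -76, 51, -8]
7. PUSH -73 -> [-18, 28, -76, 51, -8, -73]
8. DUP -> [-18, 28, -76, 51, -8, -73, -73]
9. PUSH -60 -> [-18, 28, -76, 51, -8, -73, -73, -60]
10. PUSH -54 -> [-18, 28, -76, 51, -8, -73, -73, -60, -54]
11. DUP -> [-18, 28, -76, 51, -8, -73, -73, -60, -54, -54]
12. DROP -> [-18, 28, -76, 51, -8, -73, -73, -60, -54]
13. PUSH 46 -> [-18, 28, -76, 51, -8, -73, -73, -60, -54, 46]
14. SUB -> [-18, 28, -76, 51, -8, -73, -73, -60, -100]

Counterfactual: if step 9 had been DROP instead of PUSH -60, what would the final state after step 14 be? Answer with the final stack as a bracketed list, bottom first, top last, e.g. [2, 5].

[-18, 28, -76, 51, -8, -73, -100]

(re-executing from step 9 with the substitution; state before step 9: [-18, 28, -76, 51, -8, -73, -73])
9. DROP -> [-18, 28, -76, 51, -8, -73]
10. PUSH -54 -> [-18, 28, -76, 51, -8, -73, -54]
11. DUP -> [-18, 28, -76, 51, -8, -73, -54, -54]
12. DROP -> [-18, 28, -76, 51, -8, -73, -54]
13. PUSH 46 -> [-18, 28, -76, 51, -8, -73, -54, 46]
14. SUB -> [-18, 28, -76, 51, -8, -73, -100]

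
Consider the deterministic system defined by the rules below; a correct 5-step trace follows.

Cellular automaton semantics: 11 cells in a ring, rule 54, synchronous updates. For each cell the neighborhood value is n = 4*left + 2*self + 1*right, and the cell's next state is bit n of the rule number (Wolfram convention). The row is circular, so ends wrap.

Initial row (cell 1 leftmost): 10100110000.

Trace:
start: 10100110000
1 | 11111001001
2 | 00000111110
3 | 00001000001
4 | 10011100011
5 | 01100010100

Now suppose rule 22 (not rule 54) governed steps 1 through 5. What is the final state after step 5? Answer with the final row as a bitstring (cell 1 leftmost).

01100010100

(re-executing steps 1..5 under rule 22; state before step 1: 10100110000)
1 | 10111001001
2 | 00000111110
3 | 00001000001
4 | 10011100011
5 | 01100010100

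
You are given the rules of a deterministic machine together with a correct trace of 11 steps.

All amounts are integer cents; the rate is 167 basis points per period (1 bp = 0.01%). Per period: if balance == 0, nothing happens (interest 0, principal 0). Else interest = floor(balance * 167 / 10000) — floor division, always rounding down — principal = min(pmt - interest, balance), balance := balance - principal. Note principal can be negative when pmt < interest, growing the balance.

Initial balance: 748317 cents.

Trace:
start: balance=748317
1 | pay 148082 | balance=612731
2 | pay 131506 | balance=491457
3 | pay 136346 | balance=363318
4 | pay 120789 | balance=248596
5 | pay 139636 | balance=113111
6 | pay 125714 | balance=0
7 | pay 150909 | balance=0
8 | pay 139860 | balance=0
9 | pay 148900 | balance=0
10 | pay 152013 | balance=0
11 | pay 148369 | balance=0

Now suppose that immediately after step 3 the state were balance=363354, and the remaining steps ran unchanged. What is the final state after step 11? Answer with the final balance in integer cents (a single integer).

0

state after step 3 := balance=363354
4 | pay 120789 | balance=248633
5 | pay 139636 | balance=113149
6 | pay 125714 | balance=0
7 | pay 150909 | balance=0
8 | pay 139860 | balance=0
9 | pay 148900 | balance=0
10 | pay 152013 | balance=0
11 | pay 148369 | balance=0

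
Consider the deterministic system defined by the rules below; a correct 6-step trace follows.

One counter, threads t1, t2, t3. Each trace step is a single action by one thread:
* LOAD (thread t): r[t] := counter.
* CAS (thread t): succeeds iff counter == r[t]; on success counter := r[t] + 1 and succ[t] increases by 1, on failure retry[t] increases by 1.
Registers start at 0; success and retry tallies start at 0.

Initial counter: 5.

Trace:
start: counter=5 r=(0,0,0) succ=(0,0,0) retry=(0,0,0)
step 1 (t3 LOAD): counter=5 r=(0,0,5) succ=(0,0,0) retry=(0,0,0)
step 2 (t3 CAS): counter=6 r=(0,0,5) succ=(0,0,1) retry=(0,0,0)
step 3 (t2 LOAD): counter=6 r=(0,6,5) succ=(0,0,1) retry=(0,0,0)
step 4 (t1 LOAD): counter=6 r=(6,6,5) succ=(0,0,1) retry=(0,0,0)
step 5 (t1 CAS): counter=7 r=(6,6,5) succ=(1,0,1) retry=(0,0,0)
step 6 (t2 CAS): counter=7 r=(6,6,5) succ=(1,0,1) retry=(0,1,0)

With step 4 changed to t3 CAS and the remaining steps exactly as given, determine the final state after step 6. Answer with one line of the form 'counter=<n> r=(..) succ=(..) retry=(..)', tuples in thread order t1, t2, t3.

(re-executing from step 4 with the substitution; state before step 4: counter=6 r=(0,6,5) succ=(0,0,1) retry=(0,0,0))
step 4 (t3 CAS): counter=6 r=(0,6,5) succ=(0,0,1) retry=(0,0,1)
step 5 (t1 CAS): counter=6 r=(0,6,5) succ=(0,0,1) retry=(1,0,1)
step 6 (t2 CAS): counter=7 r=(0,6,5) succ=(0,1,1) retry=(1,0,1)

counter=7 r=(0,6,5) succ=(0,1,1) retry=(1,0,1)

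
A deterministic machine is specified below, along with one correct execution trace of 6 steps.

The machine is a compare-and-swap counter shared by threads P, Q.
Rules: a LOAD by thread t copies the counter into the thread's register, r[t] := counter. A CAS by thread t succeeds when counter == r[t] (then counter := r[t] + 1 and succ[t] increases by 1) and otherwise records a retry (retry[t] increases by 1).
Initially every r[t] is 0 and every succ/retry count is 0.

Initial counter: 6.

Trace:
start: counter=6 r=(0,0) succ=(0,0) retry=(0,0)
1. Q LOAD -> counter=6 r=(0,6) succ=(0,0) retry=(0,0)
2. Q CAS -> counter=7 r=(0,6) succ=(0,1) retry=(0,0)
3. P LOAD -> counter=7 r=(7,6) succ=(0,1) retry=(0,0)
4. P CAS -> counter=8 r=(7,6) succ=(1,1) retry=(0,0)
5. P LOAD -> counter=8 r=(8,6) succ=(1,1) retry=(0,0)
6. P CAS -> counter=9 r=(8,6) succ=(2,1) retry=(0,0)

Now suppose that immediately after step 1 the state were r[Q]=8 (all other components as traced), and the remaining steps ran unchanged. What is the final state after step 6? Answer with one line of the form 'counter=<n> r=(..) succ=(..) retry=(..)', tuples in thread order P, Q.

state after step 1 := counter=6 r=(0,8) succ=(0,0) retry=(0,0)
2. Q CAS -> counter=6 r=(0,8) succ=(0,0) retry=(0,1)
3. P LOAD -> counter=6 r=(6,8) succ=(0,0) retry=(0,1)
4. P CAS -> counter=7 r=(6,8) succ=(1,0) retry=(0,1)
5. P LOAD -> counter=7 r=(7,8) succ=(1,0) retry=(0,1)
6. P CAS -> counter=8 r=(7,8) succ=(2,0) retry=(0,1)

counter=8 r=(7,8) succ=(2,0) retry=(0,1)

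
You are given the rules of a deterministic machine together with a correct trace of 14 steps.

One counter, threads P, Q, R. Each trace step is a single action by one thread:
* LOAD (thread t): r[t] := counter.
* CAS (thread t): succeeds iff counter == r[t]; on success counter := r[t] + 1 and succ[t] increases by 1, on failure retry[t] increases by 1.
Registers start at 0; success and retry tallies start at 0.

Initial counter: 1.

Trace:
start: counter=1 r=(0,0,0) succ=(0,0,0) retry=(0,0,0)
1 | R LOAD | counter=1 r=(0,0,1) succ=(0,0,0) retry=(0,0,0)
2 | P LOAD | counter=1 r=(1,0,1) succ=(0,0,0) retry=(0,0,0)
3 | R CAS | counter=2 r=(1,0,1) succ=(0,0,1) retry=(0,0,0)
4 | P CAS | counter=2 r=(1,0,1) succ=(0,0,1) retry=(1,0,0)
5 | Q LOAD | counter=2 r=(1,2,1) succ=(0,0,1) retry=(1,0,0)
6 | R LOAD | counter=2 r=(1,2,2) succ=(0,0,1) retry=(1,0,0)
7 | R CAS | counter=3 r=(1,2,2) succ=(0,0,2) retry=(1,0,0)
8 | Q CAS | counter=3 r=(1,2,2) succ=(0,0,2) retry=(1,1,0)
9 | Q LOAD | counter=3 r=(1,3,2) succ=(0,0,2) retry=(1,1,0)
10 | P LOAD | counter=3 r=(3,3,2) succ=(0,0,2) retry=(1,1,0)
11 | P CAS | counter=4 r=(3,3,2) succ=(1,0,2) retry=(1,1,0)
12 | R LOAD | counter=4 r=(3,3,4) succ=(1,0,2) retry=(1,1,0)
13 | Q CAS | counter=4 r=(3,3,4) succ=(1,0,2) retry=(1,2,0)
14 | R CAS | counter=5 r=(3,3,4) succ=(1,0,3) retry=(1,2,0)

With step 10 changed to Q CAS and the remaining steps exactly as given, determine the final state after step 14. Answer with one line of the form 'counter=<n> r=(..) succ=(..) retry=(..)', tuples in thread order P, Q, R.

counter=5 r=(1,3,4) succ=(0,1,3) retry=(2,2,0)

(re-executing from step 10 with the substitution; state before step 10: counter=3 r=(1,3,2) succ=(0,0,2) retry=(1,1,0))
10 | Q CAS | counter=4 r=(1,3,2) succ=(0,1,2) retry=(1,1,0)
11 | P CAS | counter=4 r=(1,3,2) succ=(0,1,2) retry=(2,1,0)
12 | R LOAD | counter=4 r=(1,3,4) succ=(0,1,2) retry=(2,1,0)
13 | Q CAS | counter=4 r=(1,3,4) succ=(0,1,2) retry=(2,2,0)
14 | R CAS | counter=5 r=(1,3,4) succ=(0,1,3) retry=(2,2,0)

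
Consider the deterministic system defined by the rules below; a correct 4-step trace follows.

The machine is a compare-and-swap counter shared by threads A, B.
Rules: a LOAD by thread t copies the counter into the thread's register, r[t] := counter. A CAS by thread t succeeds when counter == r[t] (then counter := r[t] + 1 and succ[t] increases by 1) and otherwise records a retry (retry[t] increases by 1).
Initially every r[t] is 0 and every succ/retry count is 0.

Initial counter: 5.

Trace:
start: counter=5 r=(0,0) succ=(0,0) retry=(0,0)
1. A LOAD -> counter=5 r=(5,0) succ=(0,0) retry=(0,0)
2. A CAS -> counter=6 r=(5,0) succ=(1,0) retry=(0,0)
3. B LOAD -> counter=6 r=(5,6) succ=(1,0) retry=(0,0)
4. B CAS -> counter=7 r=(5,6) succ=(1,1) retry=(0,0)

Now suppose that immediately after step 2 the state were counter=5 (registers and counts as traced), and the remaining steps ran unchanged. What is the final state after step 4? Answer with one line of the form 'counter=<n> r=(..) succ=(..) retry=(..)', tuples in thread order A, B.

state after step 2 := counter=5 r=(5,0) succ=(1,0) retry=(0,0)
3. B LOAD -> counter=5 r=(5,5) succ=(1,0) retry=(0,0)
4. B CAS -> counter=6 r=(5,5) succ=(1,1) retry=(0,0)

counter=6 r=(5,5) succ=(1,1) retry=(0,0)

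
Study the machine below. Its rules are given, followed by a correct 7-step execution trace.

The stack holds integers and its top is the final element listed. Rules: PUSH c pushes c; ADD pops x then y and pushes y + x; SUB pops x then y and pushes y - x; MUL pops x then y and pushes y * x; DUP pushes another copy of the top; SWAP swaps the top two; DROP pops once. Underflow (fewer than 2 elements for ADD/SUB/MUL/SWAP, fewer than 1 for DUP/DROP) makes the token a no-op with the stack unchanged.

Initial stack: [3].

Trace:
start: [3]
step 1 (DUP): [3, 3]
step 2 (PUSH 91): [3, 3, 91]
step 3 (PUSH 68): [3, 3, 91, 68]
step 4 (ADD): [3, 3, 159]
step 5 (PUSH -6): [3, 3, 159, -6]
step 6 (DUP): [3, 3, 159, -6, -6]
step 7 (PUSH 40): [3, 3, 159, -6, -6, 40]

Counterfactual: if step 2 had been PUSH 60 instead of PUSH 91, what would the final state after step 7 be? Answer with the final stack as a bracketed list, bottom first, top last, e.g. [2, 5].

(re-executing from step 2 with the substitution; state before step 2: [3, 3])
step 2 (PUSH 60): [3, 3, 60]
step 3 (PUSH 68): [3, 3, 60, 68]
step 4 (ADD): [3, 3, 128]
step 5 (PUSH -6): [3, 3, 128, -6]
step 6 (DUP): [3, 3, 128, -6, -6]
step 7 (PUSH 40): [3, 3, 128, -6, -6, 40]

[3, 3, 128, -6, -6, 40]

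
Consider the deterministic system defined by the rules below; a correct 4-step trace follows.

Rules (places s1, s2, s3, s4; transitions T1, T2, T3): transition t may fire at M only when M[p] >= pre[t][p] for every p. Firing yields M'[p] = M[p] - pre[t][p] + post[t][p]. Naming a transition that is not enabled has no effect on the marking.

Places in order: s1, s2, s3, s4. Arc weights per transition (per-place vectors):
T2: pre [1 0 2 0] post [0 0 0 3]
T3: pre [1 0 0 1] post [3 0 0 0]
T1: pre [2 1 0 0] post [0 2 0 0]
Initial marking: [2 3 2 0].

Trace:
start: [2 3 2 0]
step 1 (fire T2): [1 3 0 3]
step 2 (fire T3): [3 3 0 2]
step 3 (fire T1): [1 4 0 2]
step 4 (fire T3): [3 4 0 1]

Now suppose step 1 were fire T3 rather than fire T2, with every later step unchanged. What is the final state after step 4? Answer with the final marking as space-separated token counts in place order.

0 4 2 0

(re-executing from step 1 with the substitution; state before step 1: [2 3 2 0])
step 1 (fire T3): [2 3 2 0]
step 2 (fire T3): [2 3 2 0]
step 3 (fire T1): [0 4 2 0]
step 4 (fire T3): [0 4 2 0]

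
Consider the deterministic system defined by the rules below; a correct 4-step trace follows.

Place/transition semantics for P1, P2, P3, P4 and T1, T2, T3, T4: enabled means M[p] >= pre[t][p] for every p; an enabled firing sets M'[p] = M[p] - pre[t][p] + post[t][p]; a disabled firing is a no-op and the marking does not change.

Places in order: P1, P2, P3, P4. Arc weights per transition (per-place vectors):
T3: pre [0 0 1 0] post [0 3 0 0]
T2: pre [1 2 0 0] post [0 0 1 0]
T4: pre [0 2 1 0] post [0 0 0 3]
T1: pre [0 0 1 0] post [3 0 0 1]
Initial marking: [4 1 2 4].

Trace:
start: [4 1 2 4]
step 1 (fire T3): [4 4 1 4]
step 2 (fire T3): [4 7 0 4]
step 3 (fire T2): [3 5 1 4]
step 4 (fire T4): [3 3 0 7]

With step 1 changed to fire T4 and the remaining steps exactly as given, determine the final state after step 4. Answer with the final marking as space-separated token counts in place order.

3 0 1 7

(re-executing from step 1 with the substitution; state before step 1: [4 1 2 4])
step 1 (fire T4): [4 1 2 4]
step 2 (fire T3): [4 4 1 4]
step 3 (fire T2): [3 2 2 4]
step 4 (fire T4): [3 0 1 7]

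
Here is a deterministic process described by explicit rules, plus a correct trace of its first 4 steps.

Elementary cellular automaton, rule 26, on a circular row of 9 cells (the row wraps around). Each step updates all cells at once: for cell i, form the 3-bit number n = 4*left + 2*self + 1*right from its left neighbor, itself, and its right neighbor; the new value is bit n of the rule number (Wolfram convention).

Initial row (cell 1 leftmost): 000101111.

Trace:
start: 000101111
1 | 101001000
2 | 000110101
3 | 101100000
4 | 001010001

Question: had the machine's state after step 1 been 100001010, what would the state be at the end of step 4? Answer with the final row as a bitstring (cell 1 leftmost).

state after step 1 := 100001010
2 | 010010000
3 | 101101000
4 | 001000101

001000101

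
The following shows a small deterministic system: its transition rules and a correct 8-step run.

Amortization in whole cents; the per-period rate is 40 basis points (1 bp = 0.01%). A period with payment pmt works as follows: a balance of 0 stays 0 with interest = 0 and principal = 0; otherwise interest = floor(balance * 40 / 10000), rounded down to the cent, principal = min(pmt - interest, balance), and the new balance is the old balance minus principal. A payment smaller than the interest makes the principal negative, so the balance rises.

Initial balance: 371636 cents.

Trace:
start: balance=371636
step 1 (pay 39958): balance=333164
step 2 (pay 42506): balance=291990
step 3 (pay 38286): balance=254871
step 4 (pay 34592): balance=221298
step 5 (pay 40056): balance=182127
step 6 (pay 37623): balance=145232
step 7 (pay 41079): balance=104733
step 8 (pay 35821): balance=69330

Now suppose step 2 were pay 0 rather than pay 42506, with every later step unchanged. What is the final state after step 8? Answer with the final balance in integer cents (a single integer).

(re-executing from step 2 with the substitution; state before step 2: balance=333164)
step 2 (pay 0): balance=334496
step 3 (pay 38286): balance=297547
step 4 (pay 34592): balance=264145
step 5 (pay 40056): balance=225145
step 6 (pay 37623): balance=188422
step 7 (pay 41079): balance=148096
step 8 (pay 35821): balance=112867

112867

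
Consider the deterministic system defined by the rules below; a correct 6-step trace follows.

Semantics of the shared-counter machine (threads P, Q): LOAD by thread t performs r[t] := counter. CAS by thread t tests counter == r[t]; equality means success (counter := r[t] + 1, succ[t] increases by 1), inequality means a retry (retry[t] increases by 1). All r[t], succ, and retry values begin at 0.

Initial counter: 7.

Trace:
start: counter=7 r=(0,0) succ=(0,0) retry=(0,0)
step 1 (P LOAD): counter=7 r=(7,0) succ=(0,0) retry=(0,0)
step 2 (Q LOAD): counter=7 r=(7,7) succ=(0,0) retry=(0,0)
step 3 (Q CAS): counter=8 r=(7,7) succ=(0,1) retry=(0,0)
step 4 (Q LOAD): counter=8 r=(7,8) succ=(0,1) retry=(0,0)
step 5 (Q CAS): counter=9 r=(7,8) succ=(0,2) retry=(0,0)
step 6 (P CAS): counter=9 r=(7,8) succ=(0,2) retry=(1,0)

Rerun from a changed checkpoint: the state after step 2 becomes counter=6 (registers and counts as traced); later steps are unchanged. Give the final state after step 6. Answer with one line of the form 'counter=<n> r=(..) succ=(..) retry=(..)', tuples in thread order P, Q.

state after step 2 := counter=6 r=(7,7) succ=(0,0) retry=(0,0)
step 3 (Q CAS): counter=6 r=(7,7) succ=(0,0) retry=(0,1)
step 4 (Q LOAD): counter=6 r=(7,6) succ=(0,0) retry=(0,1)
step 5 (Q CAS): counter=7 r=(7,6) succ=(0,1) retry=(0,1)
step 6 (P CAS): counter=8 r=(7,6) succ=(1,1) retry=(0,1)

counter=8 r=(7,6) succ=(1,1) retry=(0,1)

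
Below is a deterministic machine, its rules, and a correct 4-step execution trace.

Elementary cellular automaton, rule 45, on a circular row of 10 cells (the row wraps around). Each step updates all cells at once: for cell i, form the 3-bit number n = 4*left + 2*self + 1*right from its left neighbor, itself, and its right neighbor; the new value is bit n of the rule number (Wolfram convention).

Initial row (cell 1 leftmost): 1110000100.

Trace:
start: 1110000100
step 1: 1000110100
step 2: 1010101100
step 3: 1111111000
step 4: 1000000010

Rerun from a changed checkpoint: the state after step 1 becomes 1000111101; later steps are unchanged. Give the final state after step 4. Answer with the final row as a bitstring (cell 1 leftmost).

state after step 1 := 1000111101
step 2: 0010100011
step 3: 0011101010
step 4: 1010011110

1010011110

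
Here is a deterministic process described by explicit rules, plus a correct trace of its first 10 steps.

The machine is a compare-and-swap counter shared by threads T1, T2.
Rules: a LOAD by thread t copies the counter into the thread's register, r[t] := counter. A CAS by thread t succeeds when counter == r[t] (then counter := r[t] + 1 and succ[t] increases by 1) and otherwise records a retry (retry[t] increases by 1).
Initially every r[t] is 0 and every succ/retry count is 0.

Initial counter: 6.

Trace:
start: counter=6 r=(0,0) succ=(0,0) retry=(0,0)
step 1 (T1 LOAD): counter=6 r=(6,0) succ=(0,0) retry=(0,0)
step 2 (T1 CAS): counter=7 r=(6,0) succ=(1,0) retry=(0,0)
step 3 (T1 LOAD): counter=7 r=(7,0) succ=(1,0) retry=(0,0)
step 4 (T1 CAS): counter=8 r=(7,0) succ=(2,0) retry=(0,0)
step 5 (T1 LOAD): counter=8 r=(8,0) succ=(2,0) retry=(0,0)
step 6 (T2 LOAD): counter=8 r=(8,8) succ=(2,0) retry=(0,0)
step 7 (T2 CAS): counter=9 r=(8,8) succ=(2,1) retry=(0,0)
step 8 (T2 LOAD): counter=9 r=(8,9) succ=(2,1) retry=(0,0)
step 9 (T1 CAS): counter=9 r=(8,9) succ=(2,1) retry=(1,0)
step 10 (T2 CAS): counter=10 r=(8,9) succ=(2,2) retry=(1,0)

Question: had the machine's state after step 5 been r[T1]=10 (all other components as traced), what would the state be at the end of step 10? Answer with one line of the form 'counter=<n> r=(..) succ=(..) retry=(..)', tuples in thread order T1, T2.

state after step 5 := counter=8 r=(10,0) succ=(2,0) retry=(0,0)
step 6 (T2 LOAD): counter=8 r=(10,8) succ=(2,0) retry=(0,0)
step 7 (T2 CAS): counter=9 r=(10,8) succ=(2,1) retry=(0,0)
step 8 (T2 LOAD): counter=9 r=(10,9) succ=(2,1) retry=(0,0)
step 9 (T1 CAS): counter=9 r=(10,9) succ=(2,1) retry=(1,0)
step 10 (T2 CAS): counter=10 r=(10,9) succ=(2,2) retry=(1,0)

counter=10 r=(10,9) succ=(2,2) retry=(1,0)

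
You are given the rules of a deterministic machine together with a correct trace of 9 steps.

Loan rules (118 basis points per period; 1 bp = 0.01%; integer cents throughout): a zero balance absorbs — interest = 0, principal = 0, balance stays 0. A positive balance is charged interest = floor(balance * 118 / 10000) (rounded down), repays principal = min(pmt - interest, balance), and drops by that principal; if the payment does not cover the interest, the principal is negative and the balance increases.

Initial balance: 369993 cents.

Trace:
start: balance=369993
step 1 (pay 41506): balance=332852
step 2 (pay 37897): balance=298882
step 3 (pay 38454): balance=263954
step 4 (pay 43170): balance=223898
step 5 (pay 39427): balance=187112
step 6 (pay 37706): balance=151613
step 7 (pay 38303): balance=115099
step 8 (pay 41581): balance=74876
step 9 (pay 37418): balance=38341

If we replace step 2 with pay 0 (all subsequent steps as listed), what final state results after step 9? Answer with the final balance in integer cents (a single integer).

(re-executing from step 2 with the substitution; state before step 2: balance=332852)
step 2 (pay 0): balance=336779
step 3 (pay 38454): balance=302298
step 4 (pay 43170): balance=262695
step 5 (pay 39427): balance=226367
step 6 (pay 37706): balance=191332
step 7 (pay 38303): balance=155286
step 8 (pay 41581): balance=115537
step 9 (pay 37418): balance=79482

79482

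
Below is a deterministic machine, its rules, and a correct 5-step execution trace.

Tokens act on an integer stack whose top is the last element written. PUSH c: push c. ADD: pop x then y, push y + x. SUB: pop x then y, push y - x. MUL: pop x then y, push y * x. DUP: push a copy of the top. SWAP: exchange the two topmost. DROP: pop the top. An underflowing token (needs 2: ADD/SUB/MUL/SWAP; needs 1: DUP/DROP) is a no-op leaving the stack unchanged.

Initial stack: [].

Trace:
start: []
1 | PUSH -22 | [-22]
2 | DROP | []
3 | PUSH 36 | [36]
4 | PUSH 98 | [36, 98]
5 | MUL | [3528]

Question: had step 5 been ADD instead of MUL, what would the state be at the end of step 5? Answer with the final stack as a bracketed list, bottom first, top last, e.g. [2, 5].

[134]

(re-executing from step 5 with the substitution; state before step 5: [36, 98])
5 | ADD | [134]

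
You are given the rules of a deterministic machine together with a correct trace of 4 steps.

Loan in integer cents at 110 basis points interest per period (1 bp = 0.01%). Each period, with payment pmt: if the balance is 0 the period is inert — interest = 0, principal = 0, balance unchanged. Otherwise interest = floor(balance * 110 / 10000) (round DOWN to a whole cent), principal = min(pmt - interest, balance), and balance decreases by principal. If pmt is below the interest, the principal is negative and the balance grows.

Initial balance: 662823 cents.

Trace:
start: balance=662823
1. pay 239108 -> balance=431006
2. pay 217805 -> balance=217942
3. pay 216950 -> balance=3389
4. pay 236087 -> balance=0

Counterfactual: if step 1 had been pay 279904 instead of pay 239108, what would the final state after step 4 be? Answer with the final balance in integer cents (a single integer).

(re-executing from step 1 with the substitution; state before step 1: balance=662823)
1. pay 279904 -> balance=390210
2. pay 217805 -> balance=176697
3. pay 216950 -> balance=0
4. pay 236087 -> balance=0

0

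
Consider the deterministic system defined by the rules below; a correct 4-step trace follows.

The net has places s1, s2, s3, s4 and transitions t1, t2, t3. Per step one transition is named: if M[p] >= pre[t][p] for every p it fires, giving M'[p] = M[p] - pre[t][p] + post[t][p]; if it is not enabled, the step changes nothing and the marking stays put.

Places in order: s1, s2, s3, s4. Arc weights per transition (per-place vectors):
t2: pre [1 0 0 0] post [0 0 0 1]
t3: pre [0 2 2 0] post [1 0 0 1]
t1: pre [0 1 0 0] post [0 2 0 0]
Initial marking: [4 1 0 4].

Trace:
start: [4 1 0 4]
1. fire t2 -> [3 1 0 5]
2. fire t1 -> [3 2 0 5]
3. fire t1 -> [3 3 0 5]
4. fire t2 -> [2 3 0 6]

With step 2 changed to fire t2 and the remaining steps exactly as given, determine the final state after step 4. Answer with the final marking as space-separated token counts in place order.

1 2 0 7

(re-executing from step 2 with the substitution; state before step 2: [3 1 0 5])
2. fire t2 -> [2 1 0 6]
3. fire t1 -> [2 2 0 6]
4. fire t2 -> [1 2 0 7]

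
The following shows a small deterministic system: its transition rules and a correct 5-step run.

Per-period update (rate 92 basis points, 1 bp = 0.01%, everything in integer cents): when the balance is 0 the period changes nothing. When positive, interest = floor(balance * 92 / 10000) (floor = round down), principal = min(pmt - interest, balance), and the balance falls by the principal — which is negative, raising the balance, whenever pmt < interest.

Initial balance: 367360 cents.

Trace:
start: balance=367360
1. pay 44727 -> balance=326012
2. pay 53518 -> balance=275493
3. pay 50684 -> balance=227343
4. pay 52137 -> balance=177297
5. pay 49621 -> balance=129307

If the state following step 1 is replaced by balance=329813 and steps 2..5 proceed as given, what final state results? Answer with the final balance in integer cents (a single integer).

state after step 1 := balance=329813
2. pay 53518 -> balance=279329
3. pay 50684 -> balance=231214
4. pay 52137 -> balance=181204
5. pay 49621 -> balance=133250

133250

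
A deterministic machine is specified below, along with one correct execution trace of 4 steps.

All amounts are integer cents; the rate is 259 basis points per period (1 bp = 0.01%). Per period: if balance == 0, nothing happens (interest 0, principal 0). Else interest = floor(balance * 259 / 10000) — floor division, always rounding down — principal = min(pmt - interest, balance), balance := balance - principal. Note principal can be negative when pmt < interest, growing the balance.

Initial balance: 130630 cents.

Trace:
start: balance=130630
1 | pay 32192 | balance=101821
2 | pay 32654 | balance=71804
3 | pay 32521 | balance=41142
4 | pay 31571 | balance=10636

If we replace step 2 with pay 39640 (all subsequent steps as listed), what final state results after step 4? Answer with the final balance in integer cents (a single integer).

3283

(re-executing from step 2 with the substitution; state before step 2: balance=101821)
2 | pay 39640 | balance=64818
3 | pay 32521 | balance=33975
4 | pay 31571 | balance=3283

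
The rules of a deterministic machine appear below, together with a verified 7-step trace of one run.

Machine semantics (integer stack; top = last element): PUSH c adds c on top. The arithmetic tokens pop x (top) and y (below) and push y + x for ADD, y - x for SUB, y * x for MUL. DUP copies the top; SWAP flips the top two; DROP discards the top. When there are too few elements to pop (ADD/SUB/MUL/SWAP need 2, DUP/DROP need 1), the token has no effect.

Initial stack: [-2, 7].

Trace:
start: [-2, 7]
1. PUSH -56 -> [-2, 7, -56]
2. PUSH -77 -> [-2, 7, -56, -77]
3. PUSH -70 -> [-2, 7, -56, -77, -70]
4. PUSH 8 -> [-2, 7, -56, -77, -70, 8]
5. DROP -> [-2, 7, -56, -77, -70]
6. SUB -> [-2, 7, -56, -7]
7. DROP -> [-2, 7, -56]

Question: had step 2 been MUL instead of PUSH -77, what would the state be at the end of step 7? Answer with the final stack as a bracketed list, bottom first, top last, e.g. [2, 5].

(re-executing from step 2 with the substitution; state before step 2: [-2, 7, -56])
2. MUL -> [-2, -392]
3. PUSH -70 -> [-2, -392, -70]
4. PUSH 8 -> [-2, -392, -70, 8]
5. DROP -> [-2, -392, -70]
6. SUB -> [-2, -322]
7. DROP -> [-2]

[-2]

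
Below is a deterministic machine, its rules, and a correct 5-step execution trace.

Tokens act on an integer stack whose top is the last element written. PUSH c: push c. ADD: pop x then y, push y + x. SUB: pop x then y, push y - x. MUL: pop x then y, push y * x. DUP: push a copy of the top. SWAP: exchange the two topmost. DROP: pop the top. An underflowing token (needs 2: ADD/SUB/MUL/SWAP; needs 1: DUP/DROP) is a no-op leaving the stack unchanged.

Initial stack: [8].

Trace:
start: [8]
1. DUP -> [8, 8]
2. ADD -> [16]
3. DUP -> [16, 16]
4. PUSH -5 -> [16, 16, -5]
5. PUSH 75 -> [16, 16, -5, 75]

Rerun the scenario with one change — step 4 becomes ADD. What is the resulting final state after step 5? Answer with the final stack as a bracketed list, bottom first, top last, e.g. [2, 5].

(re-executing from step 4 with the substitution; state before step 4: [16, 16])
4. ADD -> [32]
5. PUSH 75 -> [32, 75]

[32, 75]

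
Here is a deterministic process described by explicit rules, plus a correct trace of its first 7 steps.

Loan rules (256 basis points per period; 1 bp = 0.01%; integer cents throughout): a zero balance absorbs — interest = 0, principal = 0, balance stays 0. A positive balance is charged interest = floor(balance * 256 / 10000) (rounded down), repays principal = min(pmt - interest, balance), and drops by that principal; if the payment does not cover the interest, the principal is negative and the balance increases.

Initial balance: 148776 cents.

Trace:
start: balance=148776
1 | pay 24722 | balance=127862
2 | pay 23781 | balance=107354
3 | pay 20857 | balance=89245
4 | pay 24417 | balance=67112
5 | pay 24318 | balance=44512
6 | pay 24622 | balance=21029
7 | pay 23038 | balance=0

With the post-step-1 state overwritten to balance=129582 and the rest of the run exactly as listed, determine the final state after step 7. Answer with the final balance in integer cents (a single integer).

state after step 1 := balance=129582
2 | pay 23781 | balance=109118
3 | pay 20857 | balance=91054
4 | pay 24417 | balance=68967
5 | pay 24318 | balance=46414
6 | pay 24622 | balance=22980
7 | pay 23038 | balance=530

530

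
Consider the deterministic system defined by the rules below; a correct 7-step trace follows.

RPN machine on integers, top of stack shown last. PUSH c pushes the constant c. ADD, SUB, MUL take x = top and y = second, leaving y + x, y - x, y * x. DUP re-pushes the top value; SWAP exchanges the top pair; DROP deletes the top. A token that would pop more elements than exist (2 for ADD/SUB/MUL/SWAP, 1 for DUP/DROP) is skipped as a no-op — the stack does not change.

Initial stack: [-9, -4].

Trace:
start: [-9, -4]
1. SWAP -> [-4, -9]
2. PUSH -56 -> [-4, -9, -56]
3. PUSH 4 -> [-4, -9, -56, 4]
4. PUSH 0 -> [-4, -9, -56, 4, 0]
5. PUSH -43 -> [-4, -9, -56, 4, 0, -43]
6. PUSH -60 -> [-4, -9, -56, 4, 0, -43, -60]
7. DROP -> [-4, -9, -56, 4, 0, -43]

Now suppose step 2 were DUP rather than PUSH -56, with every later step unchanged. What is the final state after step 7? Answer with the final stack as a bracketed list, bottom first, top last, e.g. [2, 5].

(re-executing from step 2 with the substitution; state before step 2: [-4, -9])
2. DUP -> [-4, -9, -9]
3. PUSH 4 -> [-4, -9, -9, 4]
4. PUSH 0 -> [-4, -9, -9, 4, 0]
5. PUSH -43 -> [-4, -9, -9, 4, 0, -43]
6. PUSH -60 -> [-4, -9, -9, 4, 0, -43, -60]
7. DROP -> [-4, -9, -9, 4, 0, -43]

[-4, -9, -9, 4, 0, -43]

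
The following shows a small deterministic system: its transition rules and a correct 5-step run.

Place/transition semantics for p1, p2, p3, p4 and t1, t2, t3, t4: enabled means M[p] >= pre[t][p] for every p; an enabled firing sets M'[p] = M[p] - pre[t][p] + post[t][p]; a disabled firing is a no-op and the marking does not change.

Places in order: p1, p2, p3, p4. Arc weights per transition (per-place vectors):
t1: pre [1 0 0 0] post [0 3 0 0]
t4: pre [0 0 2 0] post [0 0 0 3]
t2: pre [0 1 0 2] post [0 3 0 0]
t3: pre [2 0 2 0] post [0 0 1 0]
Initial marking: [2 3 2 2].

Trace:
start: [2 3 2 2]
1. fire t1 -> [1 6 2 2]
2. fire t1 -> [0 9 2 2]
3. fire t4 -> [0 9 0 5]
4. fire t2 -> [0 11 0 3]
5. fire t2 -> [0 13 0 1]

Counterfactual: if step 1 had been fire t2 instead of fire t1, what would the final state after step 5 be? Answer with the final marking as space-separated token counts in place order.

1 10 0 1

(re-executing from step 1 with the substitution; state before step 1: [2 3 2 2])
1. fire t2 -> [2 5 2 0]
2. fire t1 -> [1 8 2 0]
3. fire t4 -> [1 8 0 3]
4. fire t2 -> [1 10 0 1]
5. fire t2 -> [1 10 0 1]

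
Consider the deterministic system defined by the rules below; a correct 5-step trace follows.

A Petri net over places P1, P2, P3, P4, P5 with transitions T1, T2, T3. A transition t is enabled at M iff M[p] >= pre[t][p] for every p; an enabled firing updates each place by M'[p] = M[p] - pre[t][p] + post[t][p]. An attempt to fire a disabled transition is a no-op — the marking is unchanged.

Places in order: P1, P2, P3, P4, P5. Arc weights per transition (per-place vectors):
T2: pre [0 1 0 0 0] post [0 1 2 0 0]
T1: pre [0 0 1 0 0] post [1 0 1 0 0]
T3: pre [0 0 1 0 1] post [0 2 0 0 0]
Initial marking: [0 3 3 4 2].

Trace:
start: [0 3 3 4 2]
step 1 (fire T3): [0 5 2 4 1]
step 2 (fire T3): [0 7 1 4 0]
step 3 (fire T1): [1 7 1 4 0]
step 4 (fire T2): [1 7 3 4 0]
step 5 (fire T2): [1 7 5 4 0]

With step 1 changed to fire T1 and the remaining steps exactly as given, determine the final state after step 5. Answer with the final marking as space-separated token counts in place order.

(re-executing from step 1 with the substitution; state before step 1: [0 3 3 4 2])
step 1 (fire T1): [1 3 3 4 2]
step 2 (fire T3): [1 5 2 4 1]
step 3 (fire T1): [2 5 2 4 1]
step 4 (fire T2): [2 5 4 4 1]
step 5 (fire T2): [2 5 6 4 1]

2 5 6 4 1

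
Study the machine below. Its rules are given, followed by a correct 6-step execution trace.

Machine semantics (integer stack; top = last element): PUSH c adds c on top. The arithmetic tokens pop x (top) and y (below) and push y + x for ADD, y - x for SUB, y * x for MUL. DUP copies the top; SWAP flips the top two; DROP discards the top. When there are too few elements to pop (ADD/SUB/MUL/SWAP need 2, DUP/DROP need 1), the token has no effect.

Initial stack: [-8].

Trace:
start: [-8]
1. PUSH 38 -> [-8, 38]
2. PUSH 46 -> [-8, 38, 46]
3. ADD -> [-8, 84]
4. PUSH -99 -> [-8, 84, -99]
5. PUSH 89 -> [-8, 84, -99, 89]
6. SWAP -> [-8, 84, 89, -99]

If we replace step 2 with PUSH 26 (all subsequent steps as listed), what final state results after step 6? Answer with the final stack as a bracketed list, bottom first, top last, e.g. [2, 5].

(re-executing from step 2 with the substitution; state before step 2: [-8, 38])
2. PUSH 26 -> [-8, 38, 26]
3. ADD -> [-8, 64]
4. PUSH -99 -> [-8, 64, -99]
5. PUSH 89 -> [-8, 64, -99, 89]
6. SWAP -> [-8, 64, 89, -99]

[-8, 64, 89, -99]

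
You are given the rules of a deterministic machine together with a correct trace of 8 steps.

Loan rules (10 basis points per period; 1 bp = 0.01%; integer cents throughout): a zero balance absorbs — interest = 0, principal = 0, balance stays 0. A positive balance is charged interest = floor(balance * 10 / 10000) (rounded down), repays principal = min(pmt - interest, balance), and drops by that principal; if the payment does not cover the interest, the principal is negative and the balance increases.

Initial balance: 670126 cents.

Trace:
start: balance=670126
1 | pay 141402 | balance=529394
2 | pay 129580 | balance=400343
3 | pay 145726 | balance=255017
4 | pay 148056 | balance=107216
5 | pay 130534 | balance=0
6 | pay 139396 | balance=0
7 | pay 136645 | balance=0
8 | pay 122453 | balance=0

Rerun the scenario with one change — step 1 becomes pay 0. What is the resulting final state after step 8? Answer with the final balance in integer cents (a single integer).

0

(re-executing from step 1 with the substitution; state before step 1: balance=670126)
1 | pay 0 | balance=670796
2 | pay 129580 | balance=541886
3 | pay 145726 | balance=396701
4 | pay 148056 | balance=249041
5 | pay 130534 | balance=118756
6 | pay 139396 | balance=0
7 | pay 136645 | balance=0
8 | pay 122453 | balance=0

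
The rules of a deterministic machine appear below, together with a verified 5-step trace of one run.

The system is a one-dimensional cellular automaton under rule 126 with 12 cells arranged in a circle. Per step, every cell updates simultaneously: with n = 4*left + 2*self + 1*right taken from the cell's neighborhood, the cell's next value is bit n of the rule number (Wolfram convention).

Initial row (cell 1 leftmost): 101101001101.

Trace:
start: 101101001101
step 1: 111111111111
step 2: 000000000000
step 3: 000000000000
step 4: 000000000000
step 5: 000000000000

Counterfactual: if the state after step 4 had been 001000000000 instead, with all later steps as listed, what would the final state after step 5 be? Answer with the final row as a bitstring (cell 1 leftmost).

011100000000

state after step 4 := 001000000000
step 5: 011100000000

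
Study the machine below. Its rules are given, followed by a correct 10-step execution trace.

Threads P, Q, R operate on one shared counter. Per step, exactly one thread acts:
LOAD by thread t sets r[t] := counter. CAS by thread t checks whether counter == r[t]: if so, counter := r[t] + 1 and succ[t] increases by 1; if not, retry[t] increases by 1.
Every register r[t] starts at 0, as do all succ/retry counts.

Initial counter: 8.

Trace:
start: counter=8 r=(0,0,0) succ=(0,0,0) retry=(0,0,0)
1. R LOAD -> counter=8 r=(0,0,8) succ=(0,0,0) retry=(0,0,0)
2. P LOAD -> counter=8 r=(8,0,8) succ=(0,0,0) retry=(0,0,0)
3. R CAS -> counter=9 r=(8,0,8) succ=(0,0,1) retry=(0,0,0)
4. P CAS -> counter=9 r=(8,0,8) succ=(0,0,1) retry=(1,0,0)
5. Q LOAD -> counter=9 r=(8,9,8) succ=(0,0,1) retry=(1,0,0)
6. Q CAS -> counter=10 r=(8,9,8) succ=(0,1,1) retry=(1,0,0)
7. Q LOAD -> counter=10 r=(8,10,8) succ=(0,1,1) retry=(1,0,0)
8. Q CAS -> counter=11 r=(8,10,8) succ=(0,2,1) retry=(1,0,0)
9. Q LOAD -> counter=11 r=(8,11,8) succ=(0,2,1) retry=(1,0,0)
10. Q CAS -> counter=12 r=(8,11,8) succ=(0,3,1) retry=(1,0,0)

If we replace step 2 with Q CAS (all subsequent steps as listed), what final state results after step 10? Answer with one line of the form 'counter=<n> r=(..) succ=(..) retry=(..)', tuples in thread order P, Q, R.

(re-executing from step 2 with the substitution; state before step 2: counter=8 r=(0,0,8) succ=(0,0,0) retry=(0,0,0))
2. Q CAS -> counter=8 r=(0,0,8) succ=(0,0,0) retry=(0,1,0)
3. R CAS -> counter=9 r=(0,0,8) succ=(0,0,1) retry=(0,1,0)
4. P CAS -> counter=9 r=(0,0,8) succ=(0,0,1) retry=(1,1,0)
5. Q LOAD -> counter=9 r=(0,9,8) succ=(0,0,1) retry=(1,1,0)
6. Q CAS -> counter=10 r=(0,9,8) succ=(0,1,1) retry=(1,1,0)
7. Q LOAD -> counter=10 r=(0,10,8) succ=(0,1,1) retry=(1,1,0)
8. Q CAS -> counter=11 r=(0,10,8) succ=(0,2,1) retry=(1,1,0)
9. Q LOAD -> counter=11 r=(0,11,8) succ=(0,2,1) retry=(1,1,0)
10. Q CAS -> counter=12 r=(0,11,8) succ=(0,3,1) retry=(1,1,0)

counter=12 r=(0,11,8) succ=(0,3,1) retry=(1,1,0)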